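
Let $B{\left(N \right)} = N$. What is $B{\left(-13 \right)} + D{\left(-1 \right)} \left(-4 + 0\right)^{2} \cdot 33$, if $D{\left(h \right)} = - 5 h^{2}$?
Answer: $-2653$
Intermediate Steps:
$B{\left(-13 \right)} + D{\left(-1 \right)} \left(-4 + 0\right)^{2} \cdot 33 = -13 + - 5 \left(-1\right)^{2} \left(-4 + 0\right)^{2} \cdot 33 = -13 + \left(-5\right) 1 \left(-4\right)^{2} \cdot 33 = -13 + \left(-5\right) 16 \cdot 33 = -13 - 2640 = -2653$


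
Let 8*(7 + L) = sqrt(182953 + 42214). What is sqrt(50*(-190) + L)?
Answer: sqrt(-152112 + 2*sqrt(225167))/4 ≈ 97.199*I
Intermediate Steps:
L = -7 + sqrt(225167)/8 (L = -7 + sqrt(182953 + 42214)/8 = -7 + sqrt(225167)/8 ≈ 52.315)
sqrt(50*(-190) + L) = sqrt(50*(-190) + (-7 + sqrt(225167)/8)) = sqrt(-9500 + (-7 + sqrt(225167)/8)) = sqrt(-9507 + sqrt(225167)/8)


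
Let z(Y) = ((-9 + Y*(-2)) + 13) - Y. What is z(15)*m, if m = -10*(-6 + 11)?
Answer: 2050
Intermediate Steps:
z(Y) = 4 - 3*Y (z(Y) = ((-9 - 2*Y) + 13) - Y = (4 - 2*Y) - Y = 4 - 3*Y)
m = -50 (m = -10*5 = -50)
z(15)*m = (4 - 3*15)*(-50) = (4 - 45)*(-50) = -41*(-50) = 2050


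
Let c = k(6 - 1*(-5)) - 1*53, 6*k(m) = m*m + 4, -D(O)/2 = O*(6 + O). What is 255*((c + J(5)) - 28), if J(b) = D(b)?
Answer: -86785/2 ≈ -43393.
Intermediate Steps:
D(O) = -2*O*(6 + O)
k(m) = 2/3 + m**2/6 (k(m) = (m*m + 4)/6 = (m**2 + 4)/6 = (4 + m**2)/6 = 2/3 + m**2/6)
J(b) = -2*b*(6 + b)
c = -193/6 (c = (2/3 + (6 - 1*(-5))**2/6) - 1*53 = (2/3 + (6 + 5)**2/6) - 53 = (2/3 + (1/6)*11**2) - 53 = (2/3 + (1/6)*121) - 53 = (2/3 + 121/6) - 53 = 125/6 - 53 = -193/6 ≈ -32.167)
255*((c + J(5)) - 28) = 255*((-193/6 - 2*5*(6 + 5)) - 28) = 255*((-193/6 - 2*5*11) - 28) = 255*((-193/6 - 110) - 28) = 255*(-853/6 - 28) = 255*(-1021/6) = -86785/2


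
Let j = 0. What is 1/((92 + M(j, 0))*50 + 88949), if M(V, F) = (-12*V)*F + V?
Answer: 1/93549 ≈ 1.0690e-5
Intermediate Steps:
M(V, F) = V - 12*F*V (M(V, F) = -12*F*V + V = V - 12*F*V)
1/((92 + M(j, 0))*50 + 88949) = 1/((92 + 0*(1 - 12*0))*50 + 88949) = 1/((92 + 0*(1 + 0))*50 + 88949) = 1/((92 + 0*1)*50 + 88949) = 1/((92 + 0)*50 + 88949) = 1/(92*50 + 88949) = 1/(4600 + 88949) = 1/93549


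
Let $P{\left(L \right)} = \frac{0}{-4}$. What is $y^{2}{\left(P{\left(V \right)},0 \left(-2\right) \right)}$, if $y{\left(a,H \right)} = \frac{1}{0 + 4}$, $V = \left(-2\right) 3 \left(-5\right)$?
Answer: $\frac{1}{16} \approx 0.0625$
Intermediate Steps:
$V = 30$ ($V = \left(-6\right) \left(-5\right) = 30$)
$P{\left(L \right)} = 0$ ($P{\left(L \right)} = 0 \left(- \frac{1}{4}\right) = 0$)
$y{\left(a,H \right)} = \frac{1}{4}$
$y^{2}{\left(P{\left(V \right)},0 \left(-2\right) \right)} = \left(\frac{1}{4}\right)^{2} = \frac{1}{16}$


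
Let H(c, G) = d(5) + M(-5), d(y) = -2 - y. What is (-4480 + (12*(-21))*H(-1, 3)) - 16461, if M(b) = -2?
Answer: -18673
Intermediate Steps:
H(c, G) = -9 (H(c, G) = (-2 - 1*5) - 2 = (-2 - 5) - 2 = -7 - 2 = -9)
(-4480 + (12*(-21))*H(-1, 3)) - 16461 = (-4480 + (12*(-21))*(-9)) - 16461 = (-4480 - 252*(-9)) - 16461 = (-4480 + 2268) - 16461 = -2212 - 16461 = -18673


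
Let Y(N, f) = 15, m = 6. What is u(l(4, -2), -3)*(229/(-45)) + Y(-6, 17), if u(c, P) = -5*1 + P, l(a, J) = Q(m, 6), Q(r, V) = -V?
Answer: 2507/45 ≈ 55.711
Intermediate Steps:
l(a, J) = -6 (l(a, J) = -1*6 = -6)
u(c, P) = -5 + P
u(l(4, -2), -3)*(229/(-45)) + Y(-6, 17) = (-5 - 3)*(229/(-45)) + 15 = -1832*(-1)/45 + 15 = -8*(-229/45) + 15 = 1832/45 + 15 = 2507/45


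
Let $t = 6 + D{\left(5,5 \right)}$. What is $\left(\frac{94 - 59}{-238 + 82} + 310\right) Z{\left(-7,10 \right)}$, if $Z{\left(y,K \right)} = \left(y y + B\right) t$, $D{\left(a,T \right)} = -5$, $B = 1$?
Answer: $\frac{1208125}{78} \approx 15489.0$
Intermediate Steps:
$t = 1$ ($t = 6 - 5 = 1$)
$Z{\left(y,K \right)} = 1 + y^{2}$ ($Z{\left(y,K \right)} = \left(y y + 1\right) 1 = \left(y^{2} + 1\right) 1 = \left(1 + y^{2}\right) 1 = 1 + y^{2}$)
$\left(\frac{94 - 59}{-238 + 82} + 310\right) Z{\left(-7,10 \right)} = \left(\frac{94 - 59}{-238 + 82} + 310\right) \left(1 + \left(-7\right)^{2}\right) = \left(\frac{35}{-156} + 310\right) \left(1 + 49\right) = \left(35 \left(- \frac{1}{156}\right) + 310\right) 50 = \left(- \frac{35}{156} + 310\right) 50 = \frac{48325}{156} \cdot 50 = \frac{1208125}{78}$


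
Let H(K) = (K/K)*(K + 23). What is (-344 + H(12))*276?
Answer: -85284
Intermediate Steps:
H(K) = 23 + K (H(K) = 1*(23 + K) = 23 + K)
(-344 + H(12))*276 = (-344 + (23 + 12))*276 = (-344 + 35)*276 = -309*276 = -85284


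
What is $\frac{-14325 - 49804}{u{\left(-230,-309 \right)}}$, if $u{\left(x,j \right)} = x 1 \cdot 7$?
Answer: $\frac{64129}{1610} \approx 39.832$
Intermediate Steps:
$u{\left(x,j \right)} = 7 x$ ($u{\left(x,j \right)} = x 7 = 7 x$)
$\frac{-14325 - 49804}{u{\left(-230,-309 \right)}} = \frac{-14325 - 49804}{7 \left(-230\right)} = \frac{-14325 - 49804}{-1610} = \left(-64129\right) \left(- \frac{1}{1610}\right) = \frac{64129}{1610}$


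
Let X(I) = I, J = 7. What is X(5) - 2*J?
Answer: -9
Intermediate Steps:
X(5) - 2*J = 5 - 2*7 = 5 - 14 = -9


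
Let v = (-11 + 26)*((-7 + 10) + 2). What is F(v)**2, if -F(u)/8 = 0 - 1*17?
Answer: 18496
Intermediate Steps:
v = 75 (v = 15*(3 + 2) = 15*5 = 75)
F(u) = 136 (F(u) = -8*(0 - 1*17) = -8*(0 - 17) = -8*(-17) = 136)
F(v)**2 = 136**2 = 18496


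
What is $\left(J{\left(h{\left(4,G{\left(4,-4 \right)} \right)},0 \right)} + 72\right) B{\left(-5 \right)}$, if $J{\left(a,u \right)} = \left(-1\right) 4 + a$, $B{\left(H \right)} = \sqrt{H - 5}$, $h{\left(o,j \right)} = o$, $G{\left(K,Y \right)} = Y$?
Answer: $72 i \sqrt{10} \approx 227.68 i$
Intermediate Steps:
$B{\left(H \right)} = \sqrt{-5 + H}$
$J{\left(a,u \right)} = -4 + a$
$\left(J{\left(h{\left(4,G{\left(4,-4 \right)} \right)},0 \right)} + 72\right) B{\left(-5 \right)} = \left(\left(-4 + 4\right) + 72\right) \sqrt{-5 - 5} = \left(0 + 72\right) \sqrt{-10} = 72 i \sqrt{10}$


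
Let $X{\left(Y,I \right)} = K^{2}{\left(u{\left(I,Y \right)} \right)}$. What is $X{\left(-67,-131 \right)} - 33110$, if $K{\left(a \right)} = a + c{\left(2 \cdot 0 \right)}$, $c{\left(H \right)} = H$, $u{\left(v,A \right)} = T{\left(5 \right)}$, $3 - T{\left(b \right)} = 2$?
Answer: $-33109$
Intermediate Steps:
$T{\left(b \right)} = 1$ ($T{\left(b \right)} = 3 - 2 = 1$)
$u{\left(v,A \right)} = 1$
$K{\left(a \right)} = a$ ($K{\left(a \right)} = a + 2 \cdot 0 = a + 0 = a$)
$X{\left(Y,I \right)} = 1$ ($X{\left(Y,I \right)} = 1^{2} = 1$)
$X{\left(-67,-131 \right)} - 33110 = 1 - 33110 = -33109$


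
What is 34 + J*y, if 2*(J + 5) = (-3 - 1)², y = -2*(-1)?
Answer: 40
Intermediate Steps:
y = 2
J = 3 (J = -5 + (-3 - 1)²/2 = -5 + (½)*(-4)² = -5 + (½)*16 = -5 + 8 = 3)
34 + J*y = 34 + 3*2 = 34 + 6 = 40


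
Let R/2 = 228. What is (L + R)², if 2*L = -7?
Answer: 819025/4 ≈ 2.0476e+5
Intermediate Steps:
R = 456 (R = 2*228 = 456)
L = -7/2 (L = (½)*(-7) = -7/2 ≈ -3.5000)
(L + R)² = (-7/2 + 456)² = (905/2)² = 819025/4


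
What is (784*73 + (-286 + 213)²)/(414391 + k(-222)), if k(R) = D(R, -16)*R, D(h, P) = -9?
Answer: 62561/416389 ≈ 0.15025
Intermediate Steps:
k(R) = -9*R
(784*73 + (-286 + 213)²)/(414391 + k(-222)) = (784*73 + (-286 + 213)²)/(414391 - 9*(-222)) = (57232 + (-73)²)/(414391 + 1998) = (57232 + 5329)/416389 = 62561*(1/416389) = 62561/416389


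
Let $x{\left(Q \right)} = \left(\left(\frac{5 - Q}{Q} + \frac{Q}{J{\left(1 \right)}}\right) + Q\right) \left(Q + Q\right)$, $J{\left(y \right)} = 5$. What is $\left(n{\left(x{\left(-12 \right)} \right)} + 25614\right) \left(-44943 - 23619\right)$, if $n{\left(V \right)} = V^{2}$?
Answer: $- \frac{290891699748}{25} \approx -1.1636 \cdot 10^{10}$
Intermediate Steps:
$x{\left(Q \right)} = 2 Q \left(\frac{6 Q}{5} + \frac{5 - Q}{Q}\right)$ ($x{\left(Q \right)} = \left(\left(\frac{5 - Q}{Q} + \frac{Q}{5}\right) + Q\right) \left(Q + Q\right) = \left(\left(\frac{5 - Q}{Q} + Q \frac{1}{5}\right) + Q\right) 2 Q = \left(\left(\frac{5 - Q}{Q} + \frac{Q}{5}\right) + Q\right) 2 Q = \left(\left(\frac{Q}{5} + \frac{5 - Q}{Q}\right) + Q\right) 2 Q = \left(\frac{6 Q}{5} + \frac{5 - Q}{Q}\right) 2 Q = 2 Q \left(\frac{6 Q}{5} + \frac{5 - Q}{Q}\right)$)
$\left(n{\left(x{\left(-12 \right)} \right)} + 25614\right) \left(-44943 - 23619\right) = \left(\left(10 - -24 + \frac{12 \left(-12\right)^{2}}{5}\right)^{2} + 25614\right) \left(-44943 - 23619\right) = \left(\left(10 + 24 + \frac{12}{5} \cdot 144\right)^{2} + 25614\right) \left(-68562\right) = \left(\left(10 + 24 + \frac{1728}{5}\right)^{2} + 25614\right) \left(-68562\right) = \left(\left(\frac{1898}{5}\right)^{2} + 25614\right) \left(-68562\right) = \left(\frac{3602404}{25} + 25614\right) \left(-68562\right) = \frac{4242754}{25} \left(-68562\right) = - \frac{290891699748}{25}$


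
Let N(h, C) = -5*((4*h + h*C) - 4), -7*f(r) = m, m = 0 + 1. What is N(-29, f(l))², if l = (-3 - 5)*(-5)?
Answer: 16443025/49 ≈ 3.3557e+5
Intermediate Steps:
l = 40 (l = -8*(-5) = 40)
m = 1
f(r) = -⅐ (f(r) = -⅐*1 = -⅐)
N(h, C) = 20 - 20*h - 5*C*h (N(h, C) = -5*((4*h + C*h) - 4) = -5*(-4 + 4*h + C*h) = 20 - 20*h - 5*C*h)
N(-29, f(l))² = (20 - 20*(-29) - 5*(-⅐)*(-29))² = (20 + 580 - 145/7)² = (4055/7)² = 16443025/49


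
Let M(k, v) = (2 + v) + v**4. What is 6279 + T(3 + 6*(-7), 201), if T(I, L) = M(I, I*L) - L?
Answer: 3776092790904482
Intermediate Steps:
M(k, v) = 2 + v + v**4
T(I, L) = 2 - L + I*L + I**4*L**4 (T(I, L) = (2 + I*L + (I*L)**4) - L = (2 + I*L + I**4*L**4) - L = 2 - L + I*L + I**4*L**4)
6279 + T(3 + 6*(-7), 201) = 6279 + (2 - 1*201 + (3 + 6*(-7))*201 + (3 + 6*(-7))**4*201**4) = 6279 + (2 - 201 + (3 - 42)*201 + (3 - 42)**4*1632240801) = 6279 + (2 - 201 - 39*201 + (-39)**4*1632240801) = 6279 + (2 - 201 - 7839 + 2313441*1632240801) = 6279 + (2 - 201 - 7839 + 3776092790906241) = 6279 + 3776092790898203 = 3776092790904482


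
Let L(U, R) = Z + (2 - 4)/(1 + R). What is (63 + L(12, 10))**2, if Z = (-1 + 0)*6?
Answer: 390625/121 ≈ 3228.3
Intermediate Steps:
Z = -6 (Z = -1*6 = -6)
L(U, R) = -6 - 2/(1 + R) (L(U, R) = -6 + (2 - 4)/(1 + R) = -6 - 2/(1 + R))
(63 + L(12, 10))**2 = (63 + 2*(-4 - 3*10)/(1 + 10))**2 = (63 + 2*(-4 - 30)/11)**2 = (63 + 2*(1/11)*(-34))**2 = (63 - 68/11)**2 = (625/11)**2 = 390625/121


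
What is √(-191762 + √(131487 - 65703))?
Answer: √(-191762 + 2*√16446) ≈ 437.61*I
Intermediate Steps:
√(-191762 + √(131487 - 65703)) = √(-191762 + √65784) = √(-191762 + 2*√16446)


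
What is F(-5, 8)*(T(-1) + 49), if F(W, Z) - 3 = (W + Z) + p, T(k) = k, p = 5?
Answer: 528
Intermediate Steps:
F(W, Z) = 8 + W + Z (F(W, Z) = 3 + ((W + Z) + 5) = 3 + (5 + W + Z) = 8 + W + Z)
F(-5, 8)*(T(-1) + 49) = (8 - 5 + 8)*(-1 + 49) = 11*48 = 528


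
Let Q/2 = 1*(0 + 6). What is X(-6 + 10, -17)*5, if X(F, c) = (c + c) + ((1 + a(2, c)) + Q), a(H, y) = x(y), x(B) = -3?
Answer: -120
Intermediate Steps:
a(H, y) = -3
Q = 12 (Q = 2*(1*(0 + 6)) = 2*(1*6) = 2*6 = 12)
X(F, c) = 10 + 2*c (X(F, c) = (c + c) + ((1 - 3) + 12) = 2*c + (-2 + 12) = 2*c + 10 = 10 + 2*c)
X(-6 + 10, -17)*5 = (10 + 2*(-17))*5 = (10 - 34)*5 = -24*5 = -120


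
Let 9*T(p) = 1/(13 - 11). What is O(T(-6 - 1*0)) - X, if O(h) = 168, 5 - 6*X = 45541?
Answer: 23272/3 ≈ 7757.3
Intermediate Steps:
X = -22768/3 (X = 5/6 - 1/6*45541 = 5/6 - 45541/6 = -22768/3 ≈ -7589.3)
T(p) = 1/18 (T(p) = 1/(9*(13 - 11)) = (1/9)/2 = (1/9)*(1/2) = 1/18)
O(T(-6 - 1*0)) - X = 168 - 1*(-22768/3) = 168 + 22768/3 = 23272/3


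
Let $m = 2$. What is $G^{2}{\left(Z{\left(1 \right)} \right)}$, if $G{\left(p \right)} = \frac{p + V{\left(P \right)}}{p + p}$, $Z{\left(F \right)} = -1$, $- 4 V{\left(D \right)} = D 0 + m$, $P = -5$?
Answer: $\frac{9}{16} \approx 0.5625$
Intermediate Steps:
$V{\left(D \right)} = - \frac{1}{2}$ ($V{\left(D \right)} = - \frac{D 0 + 2}{4} = - \frac{0 + 2}{4} = \left(- \frac{1}{4}\right) 2 = - \frac{1}{2}$)
$G{\left(p \right)} = \frac{- \frac{1}{2} + p}{2 p}$ ($G{\left(p \right)} = \frac{p - \frac{1}{2}}{p + p} = \frac{- \frac{1}{2} + p}{2 p}$)
$G^{2}{\left(Z{\left(1 \right)} \right)} = \left(\frac{-1 + 2 \left(-1\right)}{4 \left(-1\right)}\right)^{2} = \left(\frac{1}{4} \left(-1\right) \left(-1 - 2\right)\right)^{2} = \left(\frac{1}{4} \left(-1\right) \left(-3\right)\right)^{2} = \left(\frac{3}{4}\right)^{2} = \frac{9}{16}$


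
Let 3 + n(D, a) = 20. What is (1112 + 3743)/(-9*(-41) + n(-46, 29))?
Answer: 4855/386 ≈ 12.578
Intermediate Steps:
n(D, a) = 17 (n(D, a) = -3 + 20 = 17)
(1112 + 3743)/(-9*(-41) + n(-46, 29)) = (1112 + 3743)/(-9*(-41) + 17) = 4855/(369 + 17) = 4855/386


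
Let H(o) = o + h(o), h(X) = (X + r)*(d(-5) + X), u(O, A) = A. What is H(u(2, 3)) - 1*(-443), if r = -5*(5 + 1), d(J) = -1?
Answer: 392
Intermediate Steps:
r = -30 (r = -5*6 = -30)
h(X) = (-1 + X)*(-30 + X) (h(X) = (X - 30)*(-1 + X) = (-30 + X)*(-1 + X) = (-1 + X)*(-30 + X))
H(o) = 30 + o**2 - 30*o (H(o) = o + (30 + o**2 - 31*o) = 30 + o**2 - 30*o)
H(u(2, 3)) - 1*(-443) = (30 + 3**2 - 30*3) - 1*(-443) = (30 + 9 - 90) + 443 = -51 + 443 = 392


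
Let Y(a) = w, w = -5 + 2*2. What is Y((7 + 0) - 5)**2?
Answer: 1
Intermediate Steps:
w = -1 (w = -5 + 4 = -1)
Y(a) = -1
Y((7 + 0) - 5)**2 = (-1)**2 = 1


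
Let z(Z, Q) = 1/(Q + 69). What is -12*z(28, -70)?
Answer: 12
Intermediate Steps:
z(Z, Q) = 1/(69 + Q)
-12*z(28, -70) = -12/(69 - 70) = -12/(-1) = -12*(-1) = 12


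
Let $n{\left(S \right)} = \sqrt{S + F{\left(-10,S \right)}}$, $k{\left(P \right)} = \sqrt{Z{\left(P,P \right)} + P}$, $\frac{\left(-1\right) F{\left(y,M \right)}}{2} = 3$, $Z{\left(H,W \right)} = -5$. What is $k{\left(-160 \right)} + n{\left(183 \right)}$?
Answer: $\sqrt{177} + i \sqrt{165} \approx 13.304 + 12.845 i$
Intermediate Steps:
$F{\left(y,M \right)} = -6$ ($F{\left(y,M \right)} = \left(-2\right) 3 = -6$)
$k{\left(P \right)} = \sqrt{-5 + P}$
$n{\left(S \right)} = \sqrt{-6 + S}$ ($n{\left(S \right)} = \sqrt{S - 6} = \sqrt{-6 + S}$)
$k{\left(-160 \right)} + n{\left(183 \right)} = \sqrt{-5 - 160} + \sqrt{-6 + 183} = \sqrt{-165} + \sqrt{177} = i \sqrt{165} + \sqrt{177} = \sqrt{177} + i \sqrt{165}$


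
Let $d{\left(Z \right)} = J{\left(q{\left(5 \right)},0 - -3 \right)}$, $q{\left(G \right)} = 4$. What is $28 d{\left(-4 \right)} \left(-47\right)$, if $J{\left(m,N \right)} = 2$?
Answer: $-2632$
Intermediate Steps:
$d{\left(Z \right)} = 2$
$28 d{\left(-4 \right)} \left(-47\right) = 28 \cdot 2 \left(-47\right) = 56 \left(-47\right) = -2632$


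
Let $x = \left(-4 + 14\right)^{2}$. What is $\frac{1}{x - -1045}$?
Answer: $\frac{1}{1145} \approx 0.00087336$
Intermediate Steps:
$x = 100$ ($x = 10^{2} = 100$)
$\frac{1}{x - -1045} = \frac{1}{100 - -1045} = \frac{1}{100 + 1045} = \frac{1}{1145}$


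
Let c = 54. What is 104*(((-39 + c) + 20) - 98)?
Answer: -6552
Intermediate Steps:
104*(((-39 + c) + 20) - 98) = 104*(((-39 + 54) + 20) - 98) = 104*((15 + 20) - 98) = 104*(35 - 98) = 104*(-63) = -6552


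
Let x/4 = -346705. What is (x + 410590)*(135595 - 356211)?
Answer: 215371957680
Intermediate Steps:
x = -1386820 (x = 4*(-346705) = -1386820)
(x + 410590)*(135595 - 356211) = (-1386820 + 410590)*(135595 - 356211) = -976230*(-220616) = 215371957680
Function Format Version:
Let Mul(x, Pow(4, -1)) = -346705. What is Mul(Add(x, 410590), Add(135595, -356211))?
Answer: 215371957680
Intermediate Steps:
x = -1386820 (x = Mul(4, -346705) = -1386820)
Mul(Add(x, 410590), Add(135595, -356211)) = Mul(Add(-1386820, 410590), Add(135595, -356211)) = Mul(-976230, -220616) = 215371957680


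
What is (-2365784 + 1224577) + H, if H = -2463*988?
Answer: -3574651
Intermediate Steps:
H = -2433444
(-2365784 + 1224577) + H = (-2365784 + 1224577) - 2433444 = -1141207 - 2433444 = -3574651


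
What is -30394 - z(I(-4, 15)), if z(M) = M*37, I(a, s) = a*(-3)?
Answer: -30838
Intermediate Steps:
I(a, s) = -3*a
z(M) = 37*M
-30394 - z(I(-4, 15)) = -30394 - 37*(-3*(-4)) = -30394 - 37*12 = -30394 - 1*444 = -30394 - 444 = -30838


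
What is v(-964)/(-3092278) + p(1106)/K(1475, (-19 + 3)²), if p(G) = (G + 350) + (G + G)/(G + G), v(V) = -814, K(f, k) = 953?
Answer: 2253112394/1473470467 ≈ 1.5291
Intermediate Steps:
p(G) = 351 + G (p(G) = (350 + G) + (2*G)/((2*G)) = (350 + G) + (2*G)*(1/(2*G)) = (350 + G) + 1 = 351 + G)
v(-964)/(-3092278) + p(1106)/K(1475, (-19 + 3)²) = -814/(-3092278) + (351 + 1106)/953 = -814*(-1/3092278) + 1457*(1/953) = 407/1546139 + 1457/953 = 2253112394/1473470467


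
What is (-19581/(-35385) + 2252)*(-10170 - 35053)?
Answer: -1201523872341/11795 ≈ -1.0187e+8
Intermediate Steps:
(-19581/(-35385) + 2252)*(-10170 - 35053) = (-19581*(-1/35385) + 2252)*(-45223) = (6527/11795 + 2252)*(-45223) = (26568867/11795)*(-45223) = -1201523872341/11795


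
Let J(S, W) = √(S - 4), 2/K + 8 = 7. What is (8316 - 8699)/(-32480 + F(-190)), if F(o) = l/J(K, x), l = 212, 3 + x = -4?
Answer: 4664940/395609209 - 20299*I*√6/1582436836 ≈ 0.011792 - 3.1421e-5*I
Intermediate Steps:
x = -7 (x = -3 - 4 = -7)
K = -2 (K = 2/(-8 + 7) = 2/(-1) = 2*(-1) = -2)
J(S, W) = √(-4 + S)
F(o) = -106*I*√6/3 (F(o) = 212/(√(-4 - 2)) = 212/(√(-6)) = 212/((I*√6)) = 212*(-I*√6/6) = -106*I*√6/3)
(8316 - 8699)/(-32480 + F(-190)) = (8316 - 8699)/(-32480 - 106*I*√6/3) = -383/(-32480 - 106*I*√6/3)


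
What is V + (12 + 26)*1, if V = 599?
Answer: 637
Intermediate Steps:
V + (12 + 26)*1 = 599 + (12 + 26)*1 = 599 + 38*1 = 599 + 38 = 637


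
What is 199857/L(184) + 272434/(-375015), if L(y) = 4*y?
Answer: 3249950497/12000480 ≈ 270.82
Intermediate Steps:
199857/L(184) + 272434/(-375015) = 199857/((4*184)) + 272434/(-375015) = 199857/736 + 272434*(-1/375015) = 199857*(1/736) - 272434/375015 = 199857/736 - 272434/375015 = 3249950497/12000480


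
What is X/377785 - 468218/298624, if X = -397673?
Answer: -147820219541/56407833920 ≈ -2.6206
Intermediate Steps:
X/377785 - 468218/298624 = -397673/377785 - 468218/298624 = -397673*1/377785 - 468218*1/298624 = -397673/377785 - 234109/149312 = -147820219541/56407833920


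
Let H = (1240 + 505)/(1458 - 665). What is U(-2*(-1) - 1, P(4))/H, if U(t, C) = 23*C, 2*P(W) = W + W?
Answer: 72956/1745 ≈ 41.809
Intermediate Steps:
P(W) = W (P(W) = (W + W)/2 = (2*W)/2 = W)
H = 1745/793 ≈ 2.2005
U(-2*(-1) - 1, P(4))/H = (23*4)/(1745/793) = 92*(793/1745) = 72956/1745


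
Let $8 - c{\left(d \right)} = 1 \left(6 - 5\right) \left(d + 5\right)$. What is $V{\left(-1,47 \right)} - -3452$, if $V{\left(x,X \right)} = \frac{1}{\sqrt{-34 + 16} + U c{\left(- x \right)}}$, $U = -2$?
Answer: $\frac{58682}{17} - \frac{3 i \sqrt{2}}{34} \approx 3451.9 - 0.12478 i$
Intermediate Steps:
$c{\left(d \right)} = 3 - d$ ($c{\left(d \right)} = 8 - 1 \left(6 - 5\right) \left(d + 5\right) = 8 - 1 \cdot 1 \left(5 + d\right) = 8 - 1 \left(5 + d\right) = 8 - \left(5 + d\right) = 3 - d$)
$V{\left(x,X \right)} = \frac{1}{-6 - 2 x + 3 i \sqrt{2}}$ ($V{\left(x,X \right)} = \frac{1}{\sqrt{-34 + 16} - 2 \left(3 - - x\right)} = \frac{1}{\sqrt{-18} - 2 \left(3 + x\right)} = \frac{1}{3 i \sqrt{2} - \left(6 + 2 x\right)} = \frac{1}{-6 - 2 x + 3 i \sqrt{2}}$)
$V{\left(-1,47 \right)} - -3452 = - \frac{1}{6 + 2 \left(-1\right) - 3 i \sqrt{2}} - -3452 = - \frac{1}{6 - 2 - 3 i \sqrt{2}} + 3452 = - \frac{1}{4 - 3 i \sqrt{2}} + 3452 = 3452 - \frac{1}{4 - 3 i \sqrt{2}}$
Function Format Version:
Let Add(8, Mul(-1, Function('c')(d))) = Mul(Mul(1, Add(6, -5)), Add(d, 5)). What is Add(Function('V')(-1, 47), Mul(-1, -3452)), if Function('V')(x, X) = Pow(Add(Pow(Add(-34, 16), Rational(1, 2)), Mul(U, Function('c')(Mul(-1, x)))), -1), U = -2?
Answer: Add(Rational(58682, 17), Mul(Rational(-3, 34), I, Pow(2, Rational(1, 2)))) ≈ Add(3451.9, Mul(-0.12478, I))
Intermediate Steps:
Function('c')(d) = Add(3, Mul(-1, d)) (Function('c')(d) = Add(8, Mul(-1, Mul(Mul(1, Add(6, -5)), Add(d, 5)))) = Add(8, Mul(-1, Mul(Mul(1, 1), Add(5, d)))) = Add(8, Mul(-1, Mul(1, Add(5, d)))) = Add(8, Mul(-1, Add(5, d))) = Add(8, Add(-5, Mul(-1, d))) = Add(3, Mul(-1, d)))
Function('V')(x, X) = Pow(Add(-6, Mul(-2, x), Mul(3, I, Pow(2, Rational(1, 2)))), -1) (Function('V')(x, X) = Pow(Add(Pow(Add(-34, 16), Rational(1, 2)), Mul(-2, Add(3, Mul(-1, Mul(-1, x))))), -1) = Pow(Add(Pow(-18, Rational(1, 2)), Mul(-2, Add(3, x))), -1) = Pow(Add(Mul(3, I, Pow(2, Rational(1, 2))), Add(-6, Mul(-2, x))), -1) = Pow(Add(-6, Mul(-2, x), Mul(3, I, Pow(2, Rational(1, 2)))), -1))
Add(Function('V')(-1, 47), Mul(-1, -3452)) = Add(Mul(-1, Pow(Add(6, Mul(2, -1), Mul(-3, I, Pow(2, Rational(1, 2)))), -1)), Mul(-1, -3452)) = Add(Mul(-1, Pow(Add(6, -2, Mul(-3, I, Pow(2, Rational(1, 2)))), -1)), 3452) = Add(Mul(-1, Pow(Add(4, Mul(-3, I, Pow(2, Rational(1, 2)))), -1)), 3452) = Add(3452, Mul(-1, Pow(Add(4, Mul(-3, I, Pow(2, Rational(1, 2)))), -1)))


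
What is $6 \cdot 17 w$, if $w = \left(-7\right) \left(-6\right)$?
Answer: $4284$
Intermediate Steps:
$w = 42$
$6 \cdot 17 w = 6 \cdot 17 \cdot 42 = 102 \cdot 42 = 4284$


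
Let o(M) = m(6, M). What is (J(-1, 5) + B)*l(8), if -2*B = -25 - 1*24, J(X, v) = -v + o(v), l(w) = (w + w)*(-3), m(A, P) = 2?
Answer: -1032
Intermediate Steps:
o(M) = 2
l(w) = -6*w (l(w) = (2*w)*(-3) = -6*w)
J(X, v) = 2 - v (J(X, v) = -v + 2 = 2 - v)
B = 49/2 (B = -(-25 - 1*24)/2 = -(-25 - 24)/2 = -½*(-49) = 49/2 ≈ 24.500)
(J(-1, 5) + B)*l(8) = ((2 - 1*5) + 49/2)*(-6*8) = ((2 - 5) + 49/2)*(-48) = (-3 + 49/2)*(-48) = (43/2)*(-48) = -1032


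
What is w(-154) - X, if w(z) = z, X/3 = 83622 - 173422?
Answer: 269246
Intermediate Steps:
X = -269400 (X = 3*(83622 - 173422) = 3*(-89800) = -269400)
w(-154) - X = -154 - 1*(-269400) = -154 + 269400 = 269246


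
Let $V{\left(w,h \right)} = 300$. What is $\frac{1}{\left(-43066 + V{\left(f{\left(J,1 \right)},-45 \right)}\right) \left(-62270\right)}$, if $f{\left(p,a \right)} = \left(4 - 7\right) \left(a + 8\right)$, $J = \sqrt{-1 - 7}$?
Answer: $\frac{1}{2663038820} \approx 3.7551 \cdot 10^{-10}$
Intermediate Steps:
$J = 2 i \sqrt{2}$ ($J = \sqrt{-8} = 2 i \sqrt{2} \approx 2.8284 i$)
$f{\left(p,a \right)} = -24 - 3 a$ ($f{\left(p,a \right)} = - 3 \left(8 + a\right) = -24 - 3 a$)
$\frac{1}{\left(-43066 + V{\left(f{\left(J,1 \right)},-45 \right)}\right) \left(-62270\right)} = \frac{1}{\left(-43066 + 300\right) \left(-62270\right)} = \frac{1}{-42766} \left(- \frac{1}{62270}\right) = \left(- \frac{1}{42766}\right) \left(- \frac{1}{62270}\right) = \frac{1}{2663038820}$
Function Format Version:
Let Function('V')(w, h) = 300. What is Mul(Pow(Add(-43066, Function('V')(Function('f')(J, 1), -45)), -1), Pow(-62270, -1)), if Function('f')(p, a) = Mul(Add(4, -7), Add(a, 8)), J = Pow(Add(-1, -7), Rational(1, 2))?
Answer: Rational(1, 2663038820) ≈ 3.7551e-10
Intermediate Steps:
J = Mul(2, I, Pow(2, Rational(1, 2))) (J = Pow(-8, Rational(1, 2)) = Mul(2, I, Pow(2, Rational(1, 2))) ≈ Mul(2.8284, I))
Function('f')(p, a) = Add(-24, Mul(-3, a)) (Function('f')(p, a) = Mul(-3, Add(8, a)) = Add(-24, Mul(-3, a)))
Mul(Pow(Add(-43066, Function('V')(Function('f')(J, 1), -45)), -1), Pow(-62270, -1)) = Mul(Pow(Add(-43066, 300), -1), Pow(-62270, -1)) = Mul(Pow(-42766, -1), Rational(-1, 62270)) = Mul(Rational(-1, 42766), Rational(-1, 62270)) = Rational(1, 2663038820)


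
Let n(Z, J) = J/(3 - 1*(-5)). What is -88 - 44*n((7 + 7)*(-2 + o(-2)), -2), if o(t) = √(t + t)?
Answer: -77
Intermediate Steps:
o(t) = √2*√t (o(t) = √(2*t) = √2*√t)
n(Z, J) = J/8 (n(Z, J) = J/(3 + 5) = J/8)
-88 - 44*n((7 + 7)*(-2 + o(-2)), -2) = -88 - 11*(-2)/2 = -88 - 44*(-¼) = -88 + 11 = -77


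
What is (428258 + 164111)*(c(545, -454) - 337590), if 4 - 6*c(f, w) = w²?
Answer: -220326910598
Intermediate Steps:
c(f, w) = ⅔ - w²/6
(428258 + 164111)*(c(545, -454) - 337590) = (428258 + 164111)*((⅔ - ⅙*(-454)²) - 337590) = 592369*((⅔ - ⅙*206116) - 337590) = 592369*((⅔ - 103058/3) - 337590) = 592369*(-34352 - 337590) = 592369*(-371942) = -220326910598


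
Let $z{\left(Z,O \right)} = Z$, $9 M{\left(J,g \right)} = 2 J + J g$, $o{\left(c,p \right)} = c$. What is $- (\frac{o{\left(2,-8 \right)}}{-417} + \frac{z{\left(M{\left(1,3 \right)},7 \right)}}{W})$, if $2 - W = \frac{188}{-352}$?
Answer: $- \frac{59822}{278973} \approx -0.21444$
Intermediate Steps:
$M{\left(J,g \right)} = \frac{2 J}{9} + \frac{J g}{9}$ ($M{\left(J,g \right)} = \frac{2 J + J g}{9} = \frac{2 J}{9} + \frac{J g}{9}$)
$W = \frac{223}{88}$ ($W = 2 - \frac{188}{-352} = 2 - 188 \left(- \frac{1}{352}\right) = 2 - - \frac{47}{88} = 2 + \frac{47}{88} = \frac{223}{88} \approx 2.5341$)
$- (\frac{o{\left(2,-8 \right)}}{-417} + \frac{z{\left(M{\left(1,3 \right)},7 \right)}}{W}) = - (\frac{2}{-417} + \frac{\frac{1}{9} \cdot 1 \left(2 + 3\right)}{\frac{223}{88}}) = - (2 \left(- \frac{1}{417}\right) + \frac{1}{9} \cdot 1 \cdot 5 \cdot \frac{88}{223}) = - (- \frac{2}{417} + \frac{5}{9} \cdot \frac{88}{223}) = - (- \frac{2}{417} + \frac{440}{2007}) = \left(-1\right) \frac{59822}{278973} = - \frac{59822}{278973}$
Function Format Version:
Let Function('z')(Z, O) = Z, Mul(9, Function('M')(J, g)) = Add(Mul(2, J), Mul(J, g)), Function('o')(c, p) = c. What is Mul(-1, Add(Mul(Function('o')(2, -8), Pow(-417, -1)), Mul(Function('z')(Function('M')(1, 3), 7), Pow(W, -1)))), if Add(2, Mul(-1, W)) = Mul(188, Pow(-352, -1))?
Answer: Rational(-59822, 278973) ≈ -0.21444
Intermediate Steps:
Function('M')(J, g) = Add(Mul(Rational(2, 9), J), Mul(Rational(1, 9), J, g)) (Function('M')(J, g) = Mul(Rational(1, 9), Add(Mul(2, J), Mul(J, g))) = Add(Mul(Rational(2, 9), J), Mul(Rational(1, 9), J, g)))
W = Rational(223, 88) (W = Add(2, Mul(-1, Mul(188, Pow(-352, -1)))) = Add(2, Mul(-1, Mul(188, Rational(-1, 352)))) = Add(2, Mul(-1, Rational(-47, 88))) = Add(2, Rational(47, 88)) = Rational(223, 88) ≈ 2.5341)
Mul(-1, Add(Mul(Function('o')(2, -8), Pow(-417, -1)), Mul(Function('z')(Function('M')(1, 3), 7), Pow(W, -1)))) = Mul(-1, Add(Mul(2, Pow(-417, -1)), Mul(Mul(Rational(1, 9), 1, Add(2, 3)), Pow(Rational(223, 88), -1)))) = Mul(-1, Add(Mul(2, Rational(-1, 417)), Mul(Mul(Rational(1, 9), 1, 5), Rational(88, 223)))) = Mul(-1, Add(Rational(-2, 417), Mul(Rational(5, 9), Rational(88, 223)))) = Mul(-1, Add(Rational(-2, 417), Rational(440, 2007))) = Mul(-1, Rational(59822, 278973)) = Rational(-59822, 278973)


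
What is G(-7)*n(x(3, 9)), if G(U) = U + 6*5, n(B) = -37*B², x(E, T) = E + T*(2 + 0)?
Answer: -375291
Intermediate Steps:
x(E, T) = E + 2*T (x(E, T) = E + T*2 = E + 2*T)
G(U) = 30 + U (G(U) = U + 30 = 30 + U)
G(-7)*n(x(3, 9)) = (30 - 7)*(-37*(3 + 2*9)²) = 23*(-37*(3 + 18)²) = 23*(-37*21²) = 23*(-37*441) = 23*(-16317) = -375291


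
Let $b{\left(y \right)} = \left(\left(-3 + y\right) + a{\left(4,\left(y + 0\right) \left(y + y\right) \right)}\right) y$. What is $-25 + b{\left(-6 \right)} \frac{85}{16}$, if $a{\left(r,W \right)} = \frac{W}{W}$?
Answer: $230$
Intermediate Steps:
$a{\left(r,W \right)} = 1$
$b{\left(y \right)} = y \left(-2 + y\right)$ ($b{\left(y \right)} = \left(\left(-3 + y\right) + 1\right) y = \left(-2 + y\right) y = y \left(-2 + y\right)$)
$-25 + b{\left(-6 \right)} \frac{85}{16} = -25 + - 6 \left(-2 - 6\right) \frac{85}{16} = -25 + \left(-6\right) \left(-8\right) 85 \cdot \frac{1}{16} = -25 + 48 \cdot \frac{85}{16} = -25 + 255 = 230$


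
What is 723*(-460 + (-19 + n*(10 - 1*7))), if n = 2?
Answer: -341979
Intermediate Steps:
723*(-460 + (-19 + n*(10 - 1*7))) = 723*(-460 + (-19 + 2*(10 - 1*7))) = 723*(-460 + (-19 + 2*(10 - 7))) = 723*(-460 + (-19 + 2*3)) = 723*(-460 + (-19 + 6)) = 723*(-460 - 13) = 723*(-473) = -341979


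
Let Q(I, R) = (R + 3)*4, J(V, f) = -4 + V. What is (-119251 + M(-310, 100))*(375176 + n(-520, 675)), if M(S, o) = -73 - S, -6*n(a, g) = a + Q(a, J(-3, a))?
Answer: -133985485144/3 ≈ -4.4662e+10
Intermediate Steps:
Q(I, R) = 12 + 4*R (Q(I, R) = (3 + R)*4 = 12 + 4*R)
n(a, g) = 8/3 - a/6 (n(a, g) = -(a + (12 + 4*(-4 - 3)))/6 = -(a + (12 + 4*(-7)))/6 = -(a + (12 - 28))/6 = -(a - 16)/6 = -(-16 + a)/6 = 8/3 - a/6)
(-119251 + M(-310, 100))*(375176 + n(-520, 675)) = (-119251 + (-73 - 1*(-310)))*(375176 + (8/3 - ⅙*(-520))) = (-119251 + (-73 + 310))*(375176 + (8/3 + 260/3)) = (-119251 + 237)*(375176 + 268/3) = -119014*1125796/3 = -133985485144/3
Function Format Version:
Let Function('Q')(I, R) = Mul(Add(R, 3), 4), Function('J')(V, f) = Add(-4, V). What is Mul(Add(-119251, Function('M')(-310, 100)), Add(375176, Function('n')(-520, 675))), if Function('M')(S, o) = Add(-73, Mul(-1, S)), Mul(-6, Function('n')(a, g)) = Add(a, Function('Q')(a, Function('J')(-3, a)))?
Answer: Rational(-133985485144, 3) ≈ -4.4662e+10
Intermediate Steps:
Function('Q')(I, R) = Add(12, Mul(4, R)) (Function('Q')(I, R) = Mul(Add(3, R), 4) = Add(12, Mul(4, R)))
Function('n')(a, g) = Add(Rational(8, 3), Mul(Rational(-1, 6), a)) (Function('n')(a, g) = Mul(Rational(-1, 6), Add(a, Add(12, Mul(4, Add(-4, -3))))) = Mul(Rational(-1, 6), Add(a, Add(12, Mul(4, -7)))) = Mul(Rational(-1, 6), Add(a, Add(12, -28))) = Mul(Rational(-1, 6), Add(a, -16)) = Mul(Rational(-1, 6), Add(-16, a)) = Add(Rational(8, 3), Mul(Rational(-1, 6), a)))
Mul(Add(-119251, Function('M')(-310, 100)), Add(375176, Function('n')(-520, 675))) = Mul(Add(-119251, Add(-73, Mul(-1, -310))), Add(375176, Add(Rational(8, 3), Mul(Rational(-1, 6), -520)))) = Mul(Add(-119251, Add(-73, 310)), Add(375176, Add(Rational(8, 3), Rational(260, 3)))) = Mul(Add(-119251, 237), Add(375176, Rational(268, 3))) = Mul(-119014, Rational(1125796, 3)) = Rational(-133985485144, 3)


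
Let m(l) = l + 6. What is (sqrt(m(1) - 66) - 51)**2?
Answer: (51 - I*sqrt(59))**2 ≈ 2542.0 - 783.48*I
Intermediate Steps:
m(l) = 6 + l
(sqrt(m(1) - 66) - 51)**2 = (sqrt((6 + 1) - 66) - 51)**2 = (sqrt(7 - 66) - 51)**2 = (sqrt(-59) - 51)**2 = (I*sqrt(59) - 51)**2 = (-51 + I*sqrt(59))**2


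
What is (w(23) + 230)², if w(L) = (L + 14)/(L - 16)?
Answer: 2712609/49 ≈ 55359.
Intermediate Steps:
w(L) = (14 + L)/(-16 + L)
(w(23) + 230)² = ((14 + 23)/(-16 + 23) + 230)² = (37/7 + 230)² = (1647/7)² = 2712609/49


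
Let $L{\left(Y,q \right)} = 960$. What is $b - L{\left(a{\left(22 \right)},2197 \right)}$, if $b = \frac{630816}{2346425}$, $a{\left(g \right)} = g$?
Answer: $- \frac{2251937184}{2346425} \approx -959.73$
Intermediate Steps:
$b = \frac{630816}{2346425}$ ($b = 630816 \cdot \frac{1}{2346425} = \frac{630816}{2346425} \approx 0.26884$)
$b - L{\left(a{\left(22 \right)},2197 \right)} = \frac{630816}{2346425} - 960 = - \frac{2251937184}{2346425}$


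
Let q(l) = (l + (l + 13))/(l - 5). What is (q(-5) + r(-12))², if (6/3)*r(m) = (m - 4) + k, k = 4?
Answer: 3969/100 ≈ 39.690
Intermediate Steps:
q(l) = (13 + 2*l)/(-5 + l) (q(l) = (l + (13 + l))/(-5 + l) = (13 + 2*l)/(-5 + l))
r(m) = m/2 (r(m) = ((m - 4) + 4)/2 = ((-4 + m) + 4)/2 = m/2)
(q(-5) + r(-12))² = ((13 + 2*(-5))/(-5 - 5) + (½)*(-12))² = ((13 - 10)/(-10) - 6)² = (-⅒*3 - 6)² = (-3/10 - 6)² = (-63/10)² = 3969/100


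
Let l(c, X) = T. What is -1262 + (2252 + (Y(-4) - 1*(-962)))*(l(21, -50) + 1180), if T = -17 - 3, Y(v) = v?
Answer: 3722338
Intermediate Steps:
T = -20
l(c, X) = -20
-1262 + (2252 + (Y(-4) - 1*(-962)))*(l(21, -50) + 1180) = -1262 + (2252 + (-4 - 1*(-962)))*(-20 + 1180) = -1262 + (2252 + (-4 + 962))*1160 = -1262 + (2252 + 958)*1160 = -1262 + 3210*1160 = -1262 + 3723600 = 3722338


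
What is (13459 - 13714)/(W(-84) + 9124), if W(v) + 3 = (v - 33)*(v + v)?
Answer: -255/28777 ≈ -0.0088612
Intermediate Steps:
W(v) = -3 + 2*v*(-33 + v) (W(v) = -3 + (v - 33)*(v + v) = -3 + (-33 + v)*(2*v) = -3 + 2*v*(-33 + v))
(13459 - 13714)/(W(-84) + 9124) = (13459 - 13714)/((-3 - 66*(-84) + 2*(-84)²) + 9124) = -255/((-3 + 5544 + 2*7056) + 9124) = -255/((-3 + 5544 + 14112) + 9124) = -255/(19653 + 9124) = -255/28777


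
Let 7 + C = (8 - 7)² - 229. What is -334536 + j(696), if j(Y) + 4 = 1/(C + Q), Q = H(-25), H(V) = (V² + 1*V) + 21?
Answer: -129132439/386 ≈ -3.3454e+5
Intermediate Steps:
H(V) = 21 + V + V² (H(V) = (V² + V) + 21 = (V + V²) + 21 = 21 + V + V²)
C = -235 (C = -7 + ((8 - 7)² - 229) = -7 + (1² - 229) = -7 + (1 - 229) = -7 - 228 = -235)
Q = 621 (Q = 21 - 25 + (-25)² = 21 - 25 + 625 = 621)
j(Y) = -1543/386 (j(Y) = -4 + 1/(-235 + 621) = -4 + 1/386 = -1543/386)
-334536 + j(696) = -334536 - 1543/386 = -129132439/386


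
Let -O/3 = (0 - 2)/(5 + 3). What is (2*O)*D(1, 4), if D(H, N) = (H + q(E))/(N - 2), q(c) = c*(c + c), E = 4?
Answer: 99/4 ≈ 24.750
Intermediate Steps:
q(c) = 2*c² (q(c) = c*(2*c) = 2*c²)
D(H, N) = (32 + H)/(-2 + N) (D(H, N) = (H + 2*4²)/(N - 2) = (H + 2*16)/(-2 + N) = (H + 32)/(-2 + N) = (32 + H)/(-2 + N))
O = ¾ (O = -3*(0 - 2)/(5 + 3) = -(-6)/8 = -3*(-¼) = ¾ ≈ 0.75000)
(2*O)*D(1, 4) = (2*(¾))*((32 + 1)/(-2 + 4)) = 3*(33/2)/2 = 3*((½)*33)/2 = (3/2)*(33/2) = 99/4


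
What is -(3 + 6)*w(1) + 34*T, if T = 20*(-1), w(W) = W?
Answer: -689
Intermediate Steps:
T = -20
-(3 + 6)*w(1) + 34*T = -(3 + 6) + 34*(-20) = -9 - 680 = -689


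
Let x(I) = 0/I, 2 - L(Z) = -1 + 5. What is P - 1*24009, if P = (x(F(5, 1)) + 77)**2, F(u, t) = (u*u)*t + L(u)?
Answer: -18080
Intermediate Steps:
L(Z) = -2 (L(Z) = 2 - (-1 + 5) = 2 - 1*4 = 2 - 4 = -2)
F(u, t) = -2 + t*u**2 (F(u, t) = (u*u)*t - 2 = u**2*t - 2 = t*u**2 - 2 = -2 + t*u**2)
x(I) = 0
P = 5929 (P = (0 + 77)**2 = 77**2 = 5929)
P - 1*24009 = 5929 - 1*24009 = 5929 - 24009 = -18080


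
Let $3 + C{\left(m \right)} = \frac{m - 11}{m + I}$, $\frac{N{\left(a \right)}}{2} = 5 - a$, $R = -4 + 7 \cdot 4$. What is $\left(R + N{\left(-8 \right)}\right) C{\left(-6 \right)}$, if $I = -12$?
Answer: $- \frac{925}{9} \approx -102.78$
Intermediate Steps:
$R = 24$ ($R = -4 + 28 = 24$)
$N{\left(a \right)} = 10 - 2 a$ ($N{\left(a \right)} = 2 \left(5 - a\right) = 10 - 2 a$)
$C{\left(m \right)} = -3 + \frac{-11 + m}{-12 + m}$ ($C{\left(m \right)} = -3 + \frac{m - 11}{m - 12} = -3 + \frac{-11 + m}{-12 + m}$)
$\left(R + N{\left(-8 \right)}\right) C{\left(-6 \right)} = \left(24 + \left(10 - -16\right)\right) \frac{25 - -12}{-12 - 6} = \left(24 + \left(10 + 16\right)\right) \frac{25 + 12}{-18} = \left(24 + 26\right) \left(\left(- \frac{1}{18}\right) 37\right) = 50 \left(- \frac{37}{18}\right) = - \frac{925}{9}$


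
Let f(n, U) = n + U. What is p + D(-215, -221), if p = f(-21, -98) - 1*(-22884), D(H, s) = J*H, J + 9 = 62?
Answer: 11370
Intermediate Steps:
J = 53 (J = -9 + 62 = 53)
f(n, U) = U + n
D(H, s) = 53*H
p = 22765 (p = (-98 - 21) - 1*(-22884) = -119 + 22884 = 22765)
p + D(-215, -221) = 22765 + 53*(-215) = 22765 - 11395 = 11370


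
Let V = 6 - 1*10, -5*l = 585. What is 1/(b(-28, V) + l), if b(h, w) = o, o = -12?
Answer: -1/129 ≈ -0.0077519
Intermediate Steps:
l = -117 (l = -⅕*585 = -117)
V = -4 (V = 6 - 10 = -4)
b(h, w) = -12
1/(b(-28, V) + l) = 1/(-12 - 117) = 1/(-129) = -1/129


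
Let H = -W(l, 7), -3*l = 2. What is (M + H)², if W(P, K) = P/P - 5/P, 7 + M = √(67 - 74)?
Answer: 933/4 - 31*I*√7 ≈ 233.25 - 82.018*I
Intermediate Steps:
l = -⅔ (l = -⅓*2 = -⅔ ≈ -0.66667)
M = -7 + I*√7 (M = -7 + √(67 - 74) = -7 + √(-7) = -7 + I*√7 ≈ -7.0 + 2.6458*I)
W(P, K) = 1 - 5/P
H = -17/2 (H = -(-5 - ⅔)/(-⅔) = -(-3)*(-17)/(2*3) = -1*17/2 = -17/2 ≈ -8.5000)
(M + H)² = ((-7 + I*√7) - 17/2)² = (-31/2 + I*√7)²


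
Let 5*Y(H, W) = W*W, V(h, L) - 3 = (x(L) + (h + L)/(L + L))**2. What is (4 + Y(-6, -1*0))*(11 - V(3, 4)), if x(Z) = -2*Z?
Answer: -2737/16 ≈ -171.06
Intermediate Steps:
V(h, L) = 3 + (-2*L + (L + h)/(2*L))**2 (V(h, L) = 3 + (-2*L + (h + L)/(L + L))**2 = 3 + (-2*L + (L + h)/((2*L)))**2 = 3 + (-2*L + (L + h)*(1/(2*L)))**2 = 3 + (-2*L + (L + h)/(2*L))**2)
Y(H, W) = W**2/5 (Y(H, W) = (W*W)/5 = W**2/5)
(4 + Y(-6, -1*0))*(11 - V(3, 4)) = (4 + (-1*0)**2/5)*(11 - (3 + (1/4)*(4 + 3 - 4*4**2)**2/4**2)) = (4 + (1/5)*0**2)*(11 - (3 + (1/4)*(1/16)*(4 + 3 - 4*16)**2)) = (4 + (1/5)*0)*(11 - (3 + (1/4)*(1/16)*(4 + 3 - 64)**2)) = (4 + 0)*(11 - (3 + (1/4)*(1/16)*(-57)**2)) = 4*(11 - (3 + (1/4)*(1/16)*3249)) = 4*(11 - (3 + 3249/64)) = 4*(11 - 1*3441/64) = 4*(11 - 3441/64) = 4*(-2737/64) = -2737/16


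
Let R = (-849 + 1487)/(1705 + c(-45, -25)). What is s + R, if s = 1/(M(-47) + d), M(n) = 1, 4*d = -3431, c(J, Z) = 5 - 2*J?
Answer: 1089613/3084300 ≈ 0.35328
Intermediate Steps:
d = -3431/4 (d = (1/4)*(-3431) = -3431/4 ≈ -857.75)
s = -4/3427 (s = 1/(1 - 3431/4) = 1/(-3427/4) = -4/3427 ≈ -0.0011672)
R = 319/900 (R = (-849 + 1487)/(1705 + (5 - 2*(-45))) = 638/(1705 + (5 + 90)) = 638/(1705 + 95) = 638/1800 = 638*(1/1800) = 319/900 ≈ 0.35444)
s + R = -4/3427 + 319/900 = 1089613/3084300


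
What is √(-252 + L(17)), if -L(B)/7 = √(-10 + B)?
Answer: √(-252 - 7*√7) ≈ 16.448*I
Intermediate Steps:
L(B) = -7*√(-10 + B)
√(-252 + L(17)) = √(-252 - 7*√(-10 + 17)) = √(-252 - 7*√7)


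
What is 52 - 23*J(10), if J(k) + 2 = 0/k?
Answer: 98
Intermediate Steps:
J(k) = -2 (J(k) = -2 + 0/k = -2 + 0 = -2)
52 - 23*J(10) = 52 - 23*(-2) = 52 + 46 = 98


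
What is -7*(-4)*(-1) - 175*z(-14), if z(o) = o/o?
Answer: -203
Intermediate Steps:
z(o) = 1
-7*(-4)*(-1) - 175*z(-14) = -7*(-4)*(-1) - 175*1 = 28*(-1) - 175 = -28 - 175 = -203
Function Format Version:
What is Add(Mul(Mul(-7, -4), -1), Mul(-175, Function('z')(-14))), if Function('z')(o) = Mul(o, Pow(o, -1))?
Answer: -203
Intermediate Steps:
Function('z')(o) = 1
Add(Mul(Mul(-7, -4), -1), Mul(-175, Function('z')(-14))) = Add(Mul(Mul(-7, -4), -1), Mul(-175, 1)) = Add(Mul(28, -1), -175) = Add(-28, -175) = -203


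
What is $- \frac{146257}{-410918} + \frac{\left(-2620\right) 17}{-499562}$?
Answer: $\frac{116837247}{262505138} \approx 0.44509$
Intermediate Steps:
$- \frac{146257}{-410918} + \frac{\left(-2620\right) 17}{-499562} = \left(-146257\right) \left(- \frac{1}{410918}\right) - - \frac{1310}{14693} = \frac{6359}{17866} + \frac{1310}{14693} = \frac{116837247}{262505138}$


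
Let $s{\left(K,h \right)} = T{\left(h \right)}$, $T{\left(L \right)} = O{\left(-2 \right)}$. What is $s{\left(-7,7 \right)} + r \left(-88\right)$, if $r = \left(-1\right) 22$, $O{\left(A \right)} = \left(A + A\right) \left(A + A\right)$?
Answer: $1952$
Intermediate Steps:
$O{\left(A \right)} = 4 A^{2}$ ($O{\left(A \right)} = 2 A 2 A = 4 A^{2}$)
$r = -22$
$T{\left(L \right)} = 16$ ($T{\left(L \right)} = 4 \left(-2\right)^{2} = 4 \cdot 4 = 16$)
$s{\left(K,h \right)} = 16$
$s{\left(-7,7 \right)} + r \left(-88\right) = 16 - -1936 = 16 + 1936 = 1952$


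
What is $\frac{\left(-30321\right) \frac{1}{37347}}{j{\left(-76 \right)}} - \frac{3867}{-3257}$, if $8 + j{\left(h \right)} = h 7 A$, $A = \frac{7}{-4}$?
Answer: $\frac{44400562710}{37424320739} \approx 1.1864$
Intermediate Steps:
$A = - \frac{7}{4}$ ($A = 7 \left(- \frac{1}{4}\right) = - \frac{7}{4} \approx -1.75$)
$j{\left(h \right)} = -8 - \frac{49 h}{4}$ ($j{\left(h \right)} = -8 + h 7 \left(- \frac{7}{4}\right) = -8 + 7 h \left(- \frac{7}{4}\right) = -8 - \frac{49 h}{4}$)
$\frac{\left(-30321\right) \frac{1}{37347}}{j{\left(-76 \right)}} - \frac{3867}{-3257} = \frac{\left(-30321\right) \frac{1}{37347}}{-8 - -931} - \frac{3867}{-3257} = \frac{\left(-30321\right) \frac{1}{37347}}{-8 + 931} - - \frac{3867}{3257} = - \frac{10107}{12449 \cdot 923} + \frac{3867}{3257} = \left(- \frac{10107}{12449}\right) \frac{1}{923} + \frac{3867}{3257} = - \frac{10107}{11490427} + \frac{3867}{3257} = \frac{44400562710}{37424320739}$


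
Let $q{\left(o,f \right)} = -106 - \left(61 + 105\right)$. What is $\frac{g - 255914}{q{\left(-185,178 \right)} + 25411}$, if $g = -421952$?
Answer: $- \frac{677866}{25139} \approx -26.965$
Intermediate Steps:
$q{\left(o,f \right)} = -272$ ($q{\left(o,f \right)} = -106 - 166 = -272$)
$\frac{g - 255914}{q{\left(-185,178 \right)} + 25411} = \frac{-421952 - 255914}{-272 + 25411} = - \frac{677866}{25139}$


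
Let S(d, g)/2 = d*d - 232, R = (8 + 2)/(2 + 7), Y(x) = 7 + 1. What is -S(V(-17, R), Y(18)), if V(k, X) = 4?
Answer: 432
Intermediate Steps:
Y(x) = 8
R = 10/9 ≈ 1.1111
S(d, g) = -464 + 2*d**2 (S(d, g) = 2*(d*d - 232) = 2*(d**2 - 232) = 2*(-232 + d**2) = -464 + 2*d**2)
-S(V(-17, R), Y(18)) = -(-464 + 2*4**2) = -(-464 + 2*16) = -(-464 + 32) = -1*(-432) = 432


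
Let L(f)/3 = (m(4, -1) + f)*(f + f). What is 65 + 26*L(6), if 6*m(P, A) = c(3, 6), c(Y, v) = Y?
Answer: 6149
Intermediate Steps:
m(P, A) = ½ (m(P, A) = (⅙)*3 = ½)
L(f) = 6*f*(½ + f) (L(f) = 3*((½ + f)*(f + f)) = 3*((½ + f)*(2*f)) = 3*(2*f*(½ + f)) = 6*f*(½ + f))
65 + 26*L(6) = 65 + 26*(3*6*(1 + 2*6)) = 65 + 26*(3*6*(1 + 12)) = 65 + 26*(3*6*13) = 65 + 26*234 = 65 + 6084 = 6149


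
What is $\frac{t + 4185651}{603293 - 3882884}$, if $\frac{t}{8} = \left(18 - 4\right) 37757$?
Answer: $- \frac{8414435}{3279591} \approx -2.5657$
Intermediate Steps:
$t = 4228784$ ($t = 8 \left(18 - 4\right) 37757 = 8 \cdot 14 \cdot 37757 = 8 \cdot 528598 = 4228784$)
$\frac{t + 4185651}{603293 - 3882884} = \frac{4228784 + 4185651}{603293 - 3882884} = \frac{8414435}{-3279591} = 8414435 \left(- \frac{1}{3279591}\right) = - \frac{8414435}{3279591}$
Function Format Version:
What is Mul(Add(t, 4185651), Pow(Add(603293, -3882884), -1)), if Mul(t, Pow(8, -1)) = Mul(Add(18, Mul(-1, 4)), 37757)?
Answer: Rational(-8414435, 3279591) ≈ -2.5657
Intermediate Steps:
t = 4228784 (t = Mul(8, Mul(Add(18, Mul(-1, 4)), 37757)) = Mul(8, Mul(Add(18, -4), 37757)) = Mul(8, Mul(14, 37757)) = Mul(8, 528598) = 4228784)
Mul(Add(t, 4185651), Pow(Add(603293, -3882884), -1)) = Mul(Add(4228784, 4185651), Pow(Add(603293, -3882884), -1)) = Mul(8414435, Pow(-3279591, -1)) = Mul(8414435, Rational(-1, 3279591)) = Rational(-8414435, 3279591)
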